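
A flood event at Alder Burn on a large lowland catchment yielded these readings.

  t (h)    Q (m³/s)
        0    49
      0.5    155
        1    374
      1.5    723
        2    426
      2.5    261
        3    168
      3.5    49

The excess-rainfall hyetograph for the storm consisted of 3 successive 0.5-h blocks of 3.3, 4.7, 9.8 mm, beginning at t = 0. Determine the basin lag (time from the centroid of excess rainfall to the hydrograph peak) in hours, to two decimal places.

Centroid of excess rainfall: t_c = Σ P_i·t̄_i / ΣP_i = 0.9326 h (block centres at 0.25, 0.75, 1.25 h).
Hydrograph peak occurs at t = 1.5 h, so basin lag t_L = 1.5 − 0.9326 = 0.57 h.

t_L ≈ 0.57 h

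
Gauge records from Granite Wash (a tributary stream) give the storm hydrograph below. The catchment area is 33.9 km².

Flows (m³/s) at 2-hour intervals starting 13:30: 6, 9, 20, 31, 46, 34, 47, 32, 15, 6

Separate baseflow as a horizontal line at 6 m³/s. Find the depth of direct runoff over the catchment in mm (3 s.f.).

d ≈ 39.5 mm

Direct runoff: 0.0, 3.0, 14.0, 25.0, 40.0, 28.0, 41.0, 26.0, 9.0, 0.0 m³/s; ΣQ_DR = 186.0 m³/s.
V = ΣQ_DR · Δt = 186.0 × 7200 s = 1.339 × 10^6 m³.
Over A = 33.9 km², depth = V / A = 39.5 mm.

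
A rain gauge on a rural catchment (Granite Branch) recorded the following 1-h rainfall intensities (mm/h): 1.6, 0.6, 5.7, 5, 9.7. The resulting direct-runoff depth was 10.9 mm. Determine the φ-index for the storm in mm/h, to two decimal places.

Only the 3 blocks with intensity above φ contribute runoff: 5.7, 5, 9.7 mm/h.
Σ(I−φ)·Δt = d  ⇒  (5.7+5+9.7 − 3φ)·1 = 10.9
φ = (20.40 − 10.9/1) / 3 = 3.17 mm/h.

φ ≈ 3.17 mm/h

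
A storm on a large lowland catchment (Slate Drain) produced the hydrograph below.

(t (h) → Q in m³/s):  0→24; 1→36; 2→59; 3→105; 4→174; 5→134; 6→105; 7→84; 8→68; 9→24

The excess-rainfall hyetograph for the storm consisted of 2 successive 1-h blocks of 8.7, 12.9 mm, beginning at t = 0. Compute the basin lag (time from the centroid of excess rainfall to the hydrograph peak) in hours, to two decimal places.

Centroid of excess rainfall: t_c = Σ P_i·t̄_i / ΣP_i = 1.0972 h (block centres at 0.5, 1.5 h).
Hydrograph peak occurs at t = 4 h, so basin lag t_L = 4 − 1.0972 = 2.90 h.

t_L ≈ 2.90 h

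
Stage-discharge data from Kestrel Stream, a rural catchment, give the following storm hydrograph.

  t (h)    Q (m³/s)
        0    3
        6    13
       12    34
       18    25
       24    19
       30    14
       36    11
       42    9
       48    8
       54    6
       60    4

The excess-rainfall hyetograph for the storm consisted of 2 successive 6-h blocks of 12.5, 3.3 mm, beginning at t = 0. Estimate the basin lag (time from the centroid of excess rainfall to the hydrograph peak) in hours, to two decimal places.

t_L ≈ 7.75 h

Centroid of excess rainfall: t_c = Σ P_i·t̄_i / ΣP_i = 4.2532 h (block centres at 3, 9 h).
Hydrograph peak occurs at t = 12 h, so basin lag t_L = 12 − 4.2532 = 7.75 h.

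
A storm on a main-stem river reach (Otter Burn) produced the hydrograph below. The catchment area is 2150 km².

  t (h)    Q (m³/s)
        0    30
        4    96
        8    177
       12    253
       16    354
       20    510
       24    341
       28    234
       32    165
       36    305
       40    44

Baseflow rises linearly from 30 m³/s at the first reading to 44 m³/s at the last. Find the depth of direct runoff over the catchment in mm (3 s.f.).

d ≈ 14.1 mm

Direct runoff: 0.00, 64.60, 144.20, 218.80, 318.40, 473.00, 302.60, 194.20, 123.80, 262.40, 0.00 m³/s; ΣQ_DR = 2102 m³/s.
V = ΣQ_DR · Δt = 2102 × 14400 s = 3.027 × 10^7 m³.
Over A = 2150 km², depth = V / A = 14.1 mm.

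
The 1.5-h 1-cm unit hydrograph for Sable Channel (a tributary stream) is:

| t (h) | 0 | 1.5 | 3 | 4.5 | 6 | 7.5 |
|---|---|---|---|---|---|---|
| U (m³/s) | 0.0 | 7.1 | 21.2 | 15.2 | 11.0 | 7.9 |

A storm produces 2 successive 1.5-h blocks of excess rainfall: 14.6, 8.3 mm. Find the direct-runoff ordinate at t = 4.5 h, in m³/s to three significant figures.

Q ≈ 39.8 m³/s

By discrete convolution, Q_j = Σ (P_i / 10 mm) · U_{j−i}.
At t = 4.5 h (j=3): Q = (14.6/10)·15.2 + (8.3/10)·21.2 = 39.8 m³/s.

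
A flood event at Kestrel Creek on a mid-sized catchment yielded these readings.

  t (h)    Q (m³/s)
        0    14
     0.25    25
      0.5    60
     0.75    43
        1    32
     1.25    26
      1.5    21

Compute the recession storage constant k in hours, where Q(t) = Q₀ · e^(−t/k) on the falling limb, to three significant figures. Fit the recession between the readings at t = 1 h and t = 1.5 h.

On the falling limb, Q drops from 32 to 21 m³/s between t = 1 h and t = 1.5 h (Δt = 0.5 h).
k = −Δt / ln(Q₂/Q₁) = −0.5 / ln(21/32) = 1.19 h.

k ≈ 1.19 h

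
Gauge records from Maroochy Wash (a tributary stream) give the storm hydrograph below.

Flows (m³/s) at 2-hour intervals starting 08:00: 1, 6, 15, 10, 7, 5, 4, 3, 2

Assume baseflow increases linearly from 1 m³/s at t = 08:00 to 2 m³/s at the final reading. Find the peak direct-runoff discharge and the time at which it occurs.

Q_p = 13.75 m³/s at t = 12:00

Subtracting baseflow gives direct-runoff ordinates: 0.00, 4.88, 13.75, 8.62, 5.50, 3.38, 2.25, 1.12, 0.00 m³/s.
The maximum is 13.75 m³/s, occurring at the reading for t = 12:00.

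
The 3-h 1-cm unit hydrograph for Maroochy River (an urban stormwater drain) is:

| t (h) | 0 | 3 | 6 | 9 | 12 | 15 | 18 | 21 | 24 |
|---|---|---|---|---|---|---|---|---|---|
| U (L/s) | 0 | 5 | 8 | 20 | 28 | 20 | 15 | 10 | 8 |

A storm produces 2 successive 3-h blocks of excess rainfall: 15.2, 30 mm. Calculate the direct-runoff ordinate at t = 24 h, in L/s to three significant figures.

By discrete convolution, Q_j = Σ (P_i / 10 mm) · U_{j−i}.
At t = 24 h (j=8): Q = (15.2/10)·8 + (30/10)·10 = 42.2 L/s.

Q ≈ 42.2 L/s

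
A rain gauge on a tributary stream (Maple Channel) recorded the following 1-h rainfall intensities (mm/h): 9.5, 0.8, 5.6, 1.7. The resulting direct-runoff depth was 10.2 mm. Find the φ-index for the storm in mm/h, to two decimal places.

φ ≈ 2.45 mm/h

Only the 2 blocks with intensity above φ contribute runoff: 9.5, 5.6 mm/h.
Σ(I−φ)·Δt = d  ⇒  (9.5+5.6 − 2φ)·1 = 10.2
φ = (15.10 − 10.2/1) / 2 = 2.45 mm/h.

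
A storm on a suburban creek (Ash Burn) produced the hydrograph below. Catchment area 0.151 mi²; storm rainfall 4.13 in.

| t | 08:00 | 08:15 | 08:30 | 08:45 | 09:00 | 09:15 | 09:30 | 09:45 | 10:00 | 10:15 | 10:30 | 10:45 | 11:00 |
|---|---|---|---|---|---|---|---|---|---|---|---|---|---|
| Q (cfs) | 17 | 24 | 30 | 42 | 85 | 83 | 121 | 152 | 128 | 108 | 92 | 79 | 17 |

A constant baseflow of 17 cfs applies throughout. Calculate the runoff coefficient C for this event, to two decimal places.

C ≈ 0.47

ΣQ_DR = 757.0 cfs; V = ΣQ_DR·Δt = 6.813 × 10^5 ft³.
Runoff depth d = V / A = 1.942 in.
C = d / P = 1.942 / 4.13 = 0.47.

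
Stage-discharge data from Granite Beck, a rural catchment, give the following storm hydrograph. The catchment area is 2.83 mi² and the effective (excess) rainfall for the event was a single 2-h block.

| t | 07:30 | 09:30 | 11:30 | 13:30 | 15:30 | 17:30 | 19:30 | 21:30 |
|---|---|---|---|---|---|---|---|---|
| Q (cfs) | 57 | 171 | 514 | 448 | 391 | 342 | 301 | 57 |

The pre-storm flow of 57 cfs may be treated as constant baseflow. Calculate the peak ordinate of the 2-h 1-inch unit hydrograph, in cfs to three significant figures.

Direct runoff: 0.0, 114.0, 457.0, 391.0, 334.0, 285.0, 244.0, 0.0 cfs; ΣQ_DR = 1825 cfs, peak = 457.0 cfs.
Runoff depth d = ΣQ_DR·Δt / A = 1825 × 7200 / (2.83 mi²) = 1.999 in.
The 1-inch UH is the DRH scaled by (1 in)/d, so U_p = 457.0 × 1/1.999 = 229 cfs.

U_p ≈ 229 cfs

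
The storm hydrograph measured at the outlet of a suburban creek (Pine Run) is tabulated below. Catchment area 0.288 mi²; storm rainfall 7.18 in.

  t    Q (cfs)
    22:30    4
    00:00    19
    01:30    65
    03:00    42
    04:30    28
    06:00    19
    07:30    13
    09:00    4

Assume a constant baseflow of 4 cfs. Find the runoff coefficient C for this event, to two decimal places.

C ≈ 0.18

ΣQ_DR = 162.0 cfs; V = ΣQ_DR·Δt = 8.748 × 10^5 ft³.
Runoff depth d = V / A = 1.307 in.
C = d / P = 1.307 / 7.18 = 0.18.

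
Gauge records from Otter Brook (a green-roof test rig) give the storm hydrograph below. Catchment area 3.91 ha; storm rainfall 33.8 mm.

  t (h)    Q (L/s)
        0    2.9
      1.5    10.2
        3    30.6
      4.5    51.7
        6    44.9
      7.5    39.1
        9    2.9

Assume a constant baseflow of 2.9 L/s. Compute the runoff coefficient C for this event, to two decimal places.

C ≈ 0.66

ΣQ_DR = 162.0 L/s; V = ΣQ_DR·Δt = 8.748 × 10^5 L.
Runoff depth d = V / A = 22.37 mm.
C = d / P = 22.37 / 33.8 = 0.66.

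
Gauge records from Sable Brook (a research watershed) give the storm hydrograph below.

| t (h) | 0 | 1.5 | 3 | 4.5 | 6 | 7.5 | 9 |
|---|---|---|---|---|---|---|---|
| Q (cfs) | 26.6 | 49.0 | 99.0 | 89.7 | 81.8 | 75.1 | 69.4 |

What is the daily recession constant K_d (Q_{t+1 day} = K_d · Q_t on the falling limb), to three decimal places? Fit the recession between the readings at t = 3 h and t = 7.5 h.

Between t = 3 h and t = 7.5 h the flow falls from 99.0 to 75.1 cfs over 3×1.5 h = 4.5 h.
Per-interval ratio K = (75.1/99.0)^(1/3) = 0.9120; K_d = K^(24/1.5) = 0.229.

K_d ≈ 0.229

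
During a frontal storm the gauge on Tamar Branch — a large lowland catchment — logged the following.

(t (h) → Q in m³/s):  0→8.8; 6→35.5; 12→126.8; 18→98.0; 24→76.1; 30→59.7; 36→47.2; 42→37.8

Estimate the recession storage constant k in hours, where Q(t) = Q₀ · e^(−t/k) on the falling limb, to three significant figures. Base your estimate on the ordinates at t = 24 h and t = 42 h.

k ≈ 25.7 h

On the falling limb, Q drops from 76.1 to 37.8 m³/s between t = 24 h and t = 42 h (Δt = 18 h).
k = −Δt / ln(Q₂/Q₁) = −18 / ln(37.8/76.1) = 25.7 h.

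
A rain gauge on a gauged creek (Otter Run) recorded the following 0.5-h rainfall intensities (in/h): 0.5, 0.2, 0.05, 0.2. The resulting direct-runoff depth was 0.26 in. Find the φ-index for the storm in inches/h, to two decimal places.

φ ≈ 0.13 in/h

Only the 3 blocks with intensity above φ contribute runoff: 0.5, 0.2, 0.2 in/h.
Σ(I−φ)·Δt = d  ⇒  (0.5+0.2+0.2 − 3φ)·0.5 = 0.26
φ = (0.9000 − 0.26/0.5) / 3 = 0.13 in/h.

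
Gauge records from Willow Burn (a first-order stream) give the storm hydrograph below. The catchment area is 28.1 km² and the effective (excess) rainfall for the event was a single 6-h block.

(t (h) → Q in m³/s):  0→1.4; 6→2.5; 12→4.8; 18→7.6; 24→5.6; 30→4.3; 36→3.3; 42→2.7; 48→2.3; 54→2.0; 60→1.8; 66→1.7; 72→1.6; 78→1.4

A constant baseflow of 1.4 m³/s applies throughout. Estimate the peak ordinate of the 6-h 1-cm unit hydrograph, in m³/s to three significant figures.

U_p ≈ 3.45 m³/s

Direct runoff: 0.0, 1.1, 3.4, 6.2, 4.2, 2.9, 1.9, 1.3, 0.9, 0.6, 0.4, 0.3, 0.2, 0.0 m³/s; ΣQ_DR = 23.40 m³/s, peak = 6.2 m³/s.
Runoff depth d = ΣQ_DR·Δt / A = 23.40 × 21600 / (28.1 km²) = 17.99 mm.
The 1-cm UH is the DRH scaled by (10 mm)/d, so U_p = 6.2 × 10/17.99 = 3.45 m³/s.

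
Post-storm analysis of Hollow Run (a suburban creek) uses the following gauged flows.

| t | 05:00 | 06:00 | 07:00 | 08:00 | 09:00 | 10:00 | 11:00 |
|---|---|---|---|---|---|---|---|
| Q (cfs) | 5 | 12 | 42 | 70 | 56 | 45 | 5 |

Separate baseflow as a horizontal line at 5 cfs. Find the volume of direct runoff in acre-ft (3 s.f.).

V ≈ 16.5 acre-ft

Direct-runoff ordinates (Q − Q_b): 0.0, 7.0, 37.0, 65.0, 51.0, 40.0, 0.0 cfs.
ΣQ_DR = 200.0 cfs.
With Δt = 1 h = 3600 s, V = ΣQ_DR · Δt = 200.0 × 3600 = 7.20 × 10^5 ft³ = 16.5 acre-ft.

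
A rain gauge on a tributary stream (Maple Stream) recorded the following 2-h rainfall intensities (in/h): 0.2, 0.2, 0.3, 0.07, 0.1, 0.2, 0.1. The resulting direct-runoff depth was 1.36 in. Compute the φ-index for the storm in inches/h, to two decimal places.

φ ≈ 0.07 in/h

Only the 6 blocks with intensity above φ contribute runoff: 0.2, 0.2, 0.3, 0.1, 0.2, 0.1 in/h.
Σ(I−φ)·Δt = d  ⇒  (0.2+0.2+0.3+0.1+0.2+0.1 − 6φ)·2 = 1.36
φ = (1.100 − 1.36/2) / 6 = 0.07 in/h.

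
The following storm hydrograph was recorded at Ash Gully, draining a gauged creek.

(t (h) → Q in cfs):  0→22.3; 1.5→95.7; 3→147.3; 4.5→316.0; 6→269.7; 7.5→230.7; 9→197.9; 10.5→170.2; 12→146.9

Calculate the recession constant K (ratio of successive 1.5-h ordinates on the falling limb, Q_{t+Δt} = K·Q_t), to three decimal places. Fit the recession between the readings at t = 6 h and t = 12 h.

Using the recession-limb readings at t = 6 h and t = 12 h: Q falls from 269.7 to 146.9 cfs over 4 intervals.
K = (Q₂/Q₁)^(1/4) = (146.9/269.7)^(1/4) = 0.859.

K ≈ 0.859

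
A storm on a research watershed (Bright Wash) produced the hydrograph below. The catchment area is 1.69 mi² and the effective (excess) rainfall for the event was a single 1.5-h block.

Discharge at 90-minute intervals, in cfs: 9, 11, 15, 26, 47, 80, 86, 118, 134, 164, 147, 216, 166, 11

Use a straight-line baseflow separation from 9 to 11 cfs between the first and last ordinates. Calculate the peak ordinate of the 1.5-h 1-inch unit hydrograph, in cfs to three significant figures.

Direct runoff: 0.00, 1.85, 5.69, 16.54, 37.38, 70.23, 76.08, 107.92, 123.77, 153.62, 136.46, 205.31, 155.15, 0.00 cfs; ΣQ_DR = 1090 cfs, peak = 205.31 cfs.
Runoff depth d = ΣQ_DR·Δt / A = 1090 × 5400 / (1.69 mi²) = 1.499 in.
The 1-inch UH is the DRH scaled by (1 in)/d, so U_p = 205.31 × 1/1.499 = 137 cfs.

U_p ≈ 137 cfs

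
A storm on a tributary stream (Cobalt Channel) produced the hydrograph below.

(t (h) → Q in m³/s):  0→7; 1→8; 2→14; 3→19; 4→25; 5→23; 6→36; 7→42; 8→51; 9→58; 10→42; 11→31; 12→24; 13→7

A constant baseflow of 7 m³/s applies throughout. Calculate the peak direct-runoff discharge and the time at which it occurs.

Subtracting baseflow gives direct-runoff ordinates: 0.0, 1.0, 7.0, 12.0, 18.0, 16.0, 29.0, 35.0, 44.0, 51.0, 35.0, 24.0, 17.0, 0.0 m³/s.
The maximum is 51.0 m³/s, occurring at the reading for t = 9 h.

Q_p = 51.0 m³/s at t = 9 h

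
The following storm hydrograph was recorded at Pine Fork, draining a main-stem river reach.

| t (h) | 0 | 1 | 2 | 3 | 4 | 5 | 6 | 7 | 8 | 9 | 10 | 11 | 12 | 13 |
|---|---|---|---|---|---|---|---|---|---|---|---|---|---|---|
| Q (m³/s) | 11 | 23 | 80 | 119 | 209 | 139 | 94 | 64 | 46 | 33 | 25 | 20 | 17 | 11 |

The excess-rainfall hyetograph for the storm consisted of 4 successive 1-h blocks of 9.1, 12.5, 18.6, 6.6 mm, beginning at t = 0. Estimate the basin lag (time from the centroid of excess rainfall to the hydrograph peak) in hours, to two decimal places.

t_L ≈ 2.01 h

Centroid of excess rainfall: t_c = Σ P_i·t̄_i / ΣP_i = 1.9850 h (block centres at 0.5, 1.5, 2.5, 3.5 h).
Hydrograph peak occurs at t = 4 h, so basin lag t_L = 4 − 1.9850 = 2.01 h.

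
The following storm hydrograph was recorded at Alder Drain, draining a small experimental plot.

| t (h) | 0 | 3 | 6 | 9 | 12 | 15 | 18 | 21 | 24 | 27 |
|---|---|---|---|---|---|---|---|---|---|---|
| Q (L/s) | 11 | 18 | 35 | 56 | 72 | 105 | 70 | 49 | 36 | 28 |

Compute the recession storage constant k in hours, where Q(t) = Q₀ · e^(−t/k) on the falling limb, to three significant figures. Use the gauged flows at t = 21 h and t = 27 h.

On the falling limb, Q drops from 49 to 28 L/s between t = 21 h and t = 27 h (Δt = 6 h).
k = −Δt / ln(Q₂/Q₁) = −6 / ln(28/49) = 10.7 h.

k ≈ 10.7 h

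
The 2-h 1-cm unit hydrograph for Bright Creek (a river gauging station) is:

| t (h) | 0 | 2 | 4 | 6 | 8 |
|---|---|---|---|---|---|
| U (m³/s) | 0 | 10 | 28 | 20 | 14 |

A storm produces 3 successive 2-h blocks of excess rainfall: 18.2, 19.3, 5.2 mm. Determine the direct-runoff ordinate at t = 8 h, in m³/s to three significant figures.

Q ≈ 78.6 m³/s

By discrete convolution, Q_j = Σ (P_i / 10 mm) · U_{j−i}.
At t = 8 h (j=4): Q = (18.2/10)·14 + (19.3/10)·20 + (5.2/10)·28 = 78.6 m³/s.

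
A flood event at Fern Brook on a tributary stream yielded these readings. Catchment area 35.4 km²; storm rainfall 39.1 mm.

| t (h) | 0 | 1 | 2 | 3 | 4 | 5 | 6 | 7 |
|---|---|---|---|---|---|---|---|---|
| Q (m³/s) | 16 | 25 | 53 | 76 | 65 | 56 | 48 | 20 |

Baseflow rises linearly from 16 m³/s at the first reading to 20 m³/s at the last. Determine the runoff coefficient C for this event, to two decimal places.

ΣQ_DR = 215.0 m³/s; V = ΣQ_DR·Δt = 7.740 × 10^5 m³.
Runoff depth d = V / A = 21.86 mm.
C = d / P = 21.86 / 39.1 = 0.56.

C ≈ 0.56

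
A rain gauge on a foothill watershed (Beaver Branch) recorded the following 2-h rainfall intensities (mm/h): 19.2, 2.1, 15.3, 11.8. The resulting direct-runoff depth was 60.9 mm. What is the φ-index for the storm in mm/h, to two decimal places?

Only the 3 blocks with intensity above φ contribute runoff: 19.2, 15.3, 11.8 mm/h.
Σ(I−φ)·Δt = d  ⇒  (19.2+15.3+11.8 − 3φ)·2 = 60.9
φ = (46.30 − 60.9/2) / 3 = 5.28 mm/h.

φ ≈ 5.28 mm/h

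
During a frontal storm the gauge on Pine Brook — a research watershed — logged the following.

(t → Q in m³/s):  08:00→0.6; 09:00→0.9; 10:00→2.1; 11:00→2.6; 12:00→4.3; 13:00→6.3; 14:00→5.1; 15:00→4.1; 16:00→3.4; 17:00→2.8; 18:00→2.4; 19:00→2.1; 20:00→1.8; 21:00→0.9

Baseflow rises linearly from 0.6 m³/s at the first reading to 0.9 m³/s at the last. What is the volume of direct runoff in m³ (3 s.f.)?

V ≈ 1.04 × 10^5 m³

Direct-runoff ordinates (Q − Q_b): 0.00, 0.28, 1.45, 1.93, 3.61, 5.58, 4.36, 3.34, 2.62, 1.99, 1.57, 1.25, 0.92, 0.00 m³/s.
ΣQ_DR = 28.90 m³/s.
With Δt = 1 h = 3600 s, V = ΣQ_DR · Δt = 28.90 × 3600 = 1.04 × 10^5 m³.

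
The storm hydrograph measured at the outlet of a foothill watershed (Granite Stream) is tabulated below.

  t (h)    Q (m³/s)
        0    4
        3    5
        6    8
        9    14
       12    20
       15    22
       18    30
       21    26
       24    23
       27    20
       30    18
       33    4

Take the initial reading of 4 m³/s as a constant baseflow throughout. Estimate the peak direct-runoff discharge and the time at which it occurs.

Q_p = 26.0 m³/s at t = 18 h

Subtracting baseflow gives direct-runoff ordinates: 0.0, 1.0, 4.0, 10.0, 16.0, 18.0, 26.0, 22.0, 19.0, 16.0, 14.0, 0.0 m³/s.
The maximum is 26.0 m³/s, occurring at the reading for t = 18 h.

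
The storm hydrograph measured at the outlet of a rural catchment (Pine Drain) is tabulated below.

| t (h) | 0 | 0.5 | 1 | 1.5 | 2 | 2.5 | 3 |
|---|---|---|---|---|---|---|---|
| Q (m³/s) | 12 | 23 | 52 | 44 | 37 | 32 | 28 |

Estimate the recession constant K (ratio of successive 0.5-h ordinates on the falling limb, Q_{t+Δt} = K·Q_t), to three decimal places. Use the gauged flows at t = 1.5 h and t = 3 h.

K ≈ 0.860

Using the recession-limb readings at t = 1.5 h and t = 3 h: Q falls from 44 to 28 m³/s over 3 intervals.
K = (Q₂/Q₁)^(1/3) = (28/44)^(1/3) = 0.860.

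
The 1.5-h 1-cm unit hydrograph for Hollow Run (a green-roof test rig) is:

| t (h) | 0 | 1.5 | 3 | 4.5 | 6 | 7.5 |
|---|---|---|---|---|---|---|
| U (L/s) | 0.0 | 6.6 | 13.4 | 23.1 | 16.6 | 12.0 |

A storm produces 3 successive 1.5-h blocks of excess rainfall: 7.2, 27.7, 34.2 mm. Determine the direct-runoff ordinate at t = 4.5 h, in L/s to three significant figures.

Q ≈ 76.3 L/s

By discrete convolution, Q_j = Σ (P_i / 10 mm) · U_{j−i}.
At t = 4.5 h (j=3): Q = (7.2/10)·23.1 + (27.7/10)·13.4 + (34.2/10)·6.6 = 76.3 L/s.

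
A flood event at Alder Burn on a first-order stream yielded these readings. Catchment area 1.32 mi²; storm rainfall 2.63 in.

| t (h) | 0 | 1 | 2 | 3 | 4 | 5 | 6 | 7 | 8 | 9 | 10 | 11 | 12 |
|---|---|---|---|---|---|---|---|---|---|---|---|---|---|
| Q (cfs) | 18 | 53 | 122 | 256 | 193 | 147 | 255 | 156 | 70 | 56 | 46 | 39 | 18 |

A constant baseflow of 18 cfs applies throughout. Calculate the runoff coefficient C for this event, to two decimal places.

C ≈ 0.53

ΣQ_DR = 1195 cfs; V = ΣQ_DR·Δt = 4.302 × 10^6 ft³.
Runoff depth d = V / A = 1.403 in.
C = d / P = 1.403 / 2.63 = 0.53.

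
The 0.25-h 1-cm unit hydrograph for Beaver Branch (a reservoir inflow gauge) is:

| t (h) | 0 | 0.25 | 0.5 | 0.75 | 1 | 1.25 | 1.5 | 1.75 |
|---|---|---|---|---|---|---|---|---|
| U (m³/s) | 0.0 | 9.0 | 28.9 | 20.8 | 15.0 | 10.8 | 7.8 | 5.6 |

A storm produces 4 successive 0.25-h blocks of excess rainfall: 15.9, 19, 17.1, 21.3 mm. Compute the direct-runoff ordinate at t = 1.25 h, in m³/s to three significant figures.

By discrete convolution, Q_j = Σ (P_i / 10 mm) · U_{j−i}.
At t = 1.25 h (j=5): Q = (15.9/10)·10.8 + (19/10)·15.0 + (17.1/10)·20.8 + (21.3/10)·28.9 = 143 m³/s.

Q ≈ 143 m³/s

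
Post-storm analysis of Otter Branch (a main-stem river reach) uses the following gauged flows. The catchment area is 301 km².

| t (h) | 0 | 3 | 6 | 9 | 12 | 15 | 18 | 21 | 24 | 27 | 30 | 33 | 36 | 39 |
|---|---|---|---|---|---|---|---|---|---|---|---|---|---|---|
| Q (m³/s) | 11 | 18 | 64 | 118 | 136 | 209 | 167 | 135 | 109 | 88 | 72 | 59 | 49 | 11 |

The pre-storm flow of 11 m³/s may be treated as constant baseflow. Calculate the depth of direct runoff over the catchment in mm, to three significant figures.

Direct runoff: 0.0, 7.0, 53.0, 107.0, 125.0, 198.0, 156.0, 124.0, 98.0, 77.0, 61.0, 48.0, 38.0, 0.0 m³/s; ΣQ_DR = 1092 m³/s.
V = ΣQ_DR · Δt = 1092 × 10800 s = 1.179 × 10^7 m³.
Over A = 301 km², depth = V / A = 39.2 mm.

d ≈ 39.2 mm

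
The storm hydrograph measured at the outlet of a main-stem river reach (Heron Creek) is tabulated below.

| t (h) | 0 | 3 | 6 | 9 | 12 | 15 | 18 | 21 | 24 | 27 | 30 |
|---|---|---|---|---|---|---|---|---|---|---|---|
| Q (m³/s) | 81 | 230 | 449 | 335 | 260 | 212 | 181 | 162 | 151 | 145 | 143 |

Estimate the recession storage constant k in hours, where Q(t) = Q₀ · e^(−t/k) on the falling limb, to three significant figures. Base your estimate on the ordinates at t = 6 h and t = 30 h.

On the falling limb, Q drops from 449 to 143 m³/s between t = 6 h and t = 30 h (Δt = 24 h).
k = −Δt / ln(Q₂/Q₁) = −24 / ln(143/449) = 21.0 h.

k ≈ 21.0 h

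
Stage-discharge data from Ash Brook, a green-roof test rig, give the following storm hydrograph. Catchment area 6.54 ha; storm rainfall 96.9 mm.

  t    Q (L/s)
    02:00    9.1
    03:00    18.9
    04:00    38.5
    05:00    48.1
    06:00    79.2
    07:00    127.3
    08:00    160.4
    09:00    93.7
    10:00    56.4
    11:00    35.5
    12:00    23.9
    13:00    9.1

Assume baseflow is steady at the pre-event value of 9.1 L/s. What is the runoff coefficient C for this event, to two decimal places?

ΣQ_DR = 590.9 L/s; V = ΣQ_DR·Δt = 2.127 × 10^6 L.
Runoff depth d = V / A = 32.53 mm.
C = d / P = 32.53 / 96.9 = 0.34.

C ≈ 0.34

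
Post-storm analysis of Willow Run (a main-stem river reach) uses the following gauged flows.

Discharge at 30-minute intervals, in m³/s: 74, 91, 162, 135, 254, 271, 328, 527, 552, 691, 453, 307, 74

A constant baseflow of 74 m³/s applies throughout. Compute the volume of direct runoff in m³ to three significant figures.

V ≈ 5.32 × 10^6 m³

Direct-runoff ordinates (Q − Q_b): 0.0, 17.0, 88.0, 61.0, 180.0, 197.0, 254.0, 453.0, 478.0, 617.0, 379.0, 233.0, 0.0 m³/s.
ΣQ_DR = 2957 m³/s.
With Δt = 0.5 h = 1800 s, V = ΣQ_DR · Δt = 2957 × 1800 = 5.32 × 10^6 m³.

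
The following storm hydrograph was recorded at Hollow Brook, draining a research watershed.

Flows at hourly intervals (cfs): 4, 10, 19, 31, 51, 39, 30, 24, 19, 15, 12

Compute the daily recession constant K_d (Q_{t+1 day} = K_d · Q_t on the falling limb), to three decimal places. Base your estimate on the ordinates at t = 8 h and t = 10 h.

K_d ≈ 0.004

Between t = 8 h and t = 10 h the flow falls from 19 to 12 cfs over 2×1 h = 2 h.
Per-interval ratio K = (12/19)^(1/2) = 0.7947; K_d = K^(24/1) = 0.004.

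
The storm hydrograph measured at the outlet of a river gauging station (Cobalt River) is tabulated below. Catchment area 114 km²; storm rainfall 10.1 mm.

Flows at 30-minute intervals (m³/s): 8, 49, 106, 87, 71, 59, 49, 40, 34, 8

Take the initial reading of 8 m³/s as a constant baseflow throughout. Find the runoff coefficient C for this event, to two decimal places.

ΣQ_DR = 431.0 m³/s; V = ΣQ_DR·Δt = 7.758 × 10^5 m³.
Runoff depth d = V / A = 6.805 mm.
C = d / P = 6.805 / 10.1 = 0.67.

C ≈ 0.67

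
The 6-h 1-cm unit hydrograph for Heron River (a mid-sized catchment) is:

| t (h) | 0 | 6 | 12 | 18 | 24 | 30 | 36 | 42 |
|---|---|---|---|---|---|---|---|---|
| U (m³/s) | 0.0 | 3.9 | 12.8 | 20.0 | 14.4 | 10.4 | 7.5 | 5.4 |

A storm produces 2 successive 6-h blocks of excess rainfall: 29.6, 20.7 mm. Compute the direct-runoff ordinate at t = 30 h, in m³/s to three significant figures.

By discrete convolution, Q_j = Σ (P_i / 10 mm) · U_{j−i}.
At t = 30 h (j=5): Q = (29.6/10)·10.4 + (20.7/10)·14.4 = 60.6 m³/s.

Q ≈ 60.6 m³/s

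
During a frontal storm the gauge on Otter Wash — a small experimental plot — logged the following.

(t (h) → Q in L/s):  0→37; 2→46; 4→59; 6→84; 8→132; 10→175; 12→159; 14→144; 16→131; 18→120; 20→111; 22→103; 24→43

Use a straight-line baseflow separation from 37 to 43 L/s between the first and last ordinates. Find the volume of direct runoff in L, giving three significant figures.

Direct-runoff ordinates (Q − Q_b): 0.00, 8.50, 21.00, 45.50, 93.00, 135.50, 119.00, 103.50, 90.00, 78.50, 69.00, 60.50, 0.00 L/s.
ΣQ_DR = 824.0 L/s.
With Δt = 2 h = 7200 s, V = ΣQ_DR · Δt = 824.0 × 7200 = 5.93 × 10^6 L.

V ≈ 5.93 × 10^6 L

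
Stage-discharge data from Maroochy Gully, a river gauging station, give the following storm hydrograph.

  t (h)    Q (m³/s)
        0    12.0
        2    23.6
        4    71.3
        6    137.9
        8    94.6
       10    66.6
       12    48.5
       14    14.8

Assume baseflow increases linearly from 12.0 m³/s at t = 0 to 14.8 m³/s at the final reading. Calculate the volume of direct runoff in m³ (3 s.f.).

Direct-runoff ordinates (Q − Q_b): 0.00, 11.20, 58.50, 124.70, 81.00, 52.60, 34.10, 0.00 m³/s.
ΣQ_DR = 362.1 m³/s.
With Δt = 2 h = 7200 s, V = ΣQ_DR · Δt = 362.1 × 7200 = 2.61 × 10^6 m³.

V ≈ 2.61 × 10^6 m³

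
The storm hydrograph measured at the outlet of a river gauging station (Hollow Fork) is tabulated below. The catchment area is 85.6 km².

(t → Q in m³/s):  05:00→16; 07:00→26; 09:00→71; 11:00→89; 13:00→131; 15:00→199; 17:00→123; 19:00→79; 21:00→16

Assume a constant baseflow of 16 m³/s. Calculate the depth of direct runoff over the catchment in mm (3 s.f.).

d ≈ 51.0 mm

Direct runoff: 0.0, 10.0, 55.0, 73.0, 115.0, 183.0, 107.0, 63.0, 0.0 m³/s; ΣQ_DR = 606.0 m³/s.
V = ΣQ_DR · Δt = 606.0 × 7200 s = 4.363 × 10^6 m³.
Over A = 85.6 km², depth = V / A = 51.0 mm.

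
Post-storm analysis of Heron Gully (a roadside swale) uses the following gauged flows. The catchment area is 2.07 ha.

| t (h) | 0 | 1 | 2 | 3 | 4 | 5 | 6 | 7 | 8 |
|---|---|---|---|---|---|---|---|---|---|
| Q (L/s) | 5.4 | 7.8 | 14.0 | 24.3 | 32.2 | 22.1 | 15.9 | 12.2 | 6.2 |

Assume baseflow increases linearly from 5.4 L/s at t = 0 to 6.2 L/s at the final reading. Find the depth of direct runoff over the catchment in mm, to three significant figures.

d ≈ 15.3 mm

Direct runoff: 0.00, 2.30, 8.40, 18.60, 26.40, 16.20, 9.90, 6.10, 0.00 L/s; ΣQ_DR = 87.90 L/s.
V = ΣQ_DR · Δt = 87.90 × 3600 s = 3.164 × 10^5 L.
Over A = 2.07 ha, depth = V / A = 15.3 mm.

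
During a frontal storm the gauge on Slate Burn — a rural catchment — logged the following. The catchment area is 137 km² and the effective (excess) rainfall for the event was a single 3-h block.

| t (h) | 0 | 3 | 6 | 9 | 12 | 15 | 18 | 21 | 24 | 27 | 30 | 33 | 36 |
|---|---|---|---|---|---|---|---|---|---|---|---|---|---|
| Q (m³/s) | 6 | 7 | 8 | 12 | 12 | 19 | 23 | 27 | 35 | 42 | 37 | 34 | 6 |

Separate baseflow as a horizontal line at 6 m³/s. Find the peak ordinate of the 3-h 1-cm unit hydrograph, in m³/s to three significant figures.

Direct runoff: 0.0, 1.0, 2.0, 6.0, 6.0, 13.0, 17.0, 21.0, 29.0, 36.0, 31.0, 28.0, 0.0 m³/s; ΣQ_DR = 190.0 m³/s, peak = 36.0 m³/s.
Runoff depth d = ΣQ_DR·Δt / A = 190.0 × 10800 / (137 km²) = 14.98 mm.
The 1-cm UH is the DRH scaled by (10 mm)/d, so U_p = 36.0 × 10/14.98 = 24.0 m³/s.

U_p ≈ 24.0 m³/s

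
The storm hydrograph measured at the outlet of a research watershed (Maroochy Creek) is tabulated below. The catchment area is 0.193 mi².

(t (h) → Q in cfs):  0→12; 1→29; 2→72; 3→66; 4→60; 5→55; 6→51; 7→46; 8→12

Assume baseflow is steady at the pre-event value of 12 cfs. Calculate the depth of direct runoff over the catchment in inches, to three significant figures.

d ≈ 2.37 in

Direct runoff: 0.0, 17.0, 60.0, 54.0, 48.0, 43.0, 39.0, 34.0, 0.0 cfs; ΣQ_DR = 295.0 cfs.
V = ΣQ_DR · Δt = 295.0 × 3600 s = 1.062 × 10^6 ft³.
Over A = 0.193 mi², depth = V / A = 2.37 in.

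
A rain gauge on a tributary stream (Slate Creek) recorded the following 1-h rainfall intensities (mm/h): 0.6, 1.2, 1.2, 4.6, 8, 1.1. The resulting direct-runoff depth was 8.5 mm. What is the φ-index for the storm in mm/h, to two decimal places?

Only the 2 blocks with intensity above φ contribute runoff: 4.6, 8 mm/h.
Σ(I−φ)·Δt = d  ⇒  (4.6+8 − 2φ)·1 = 8.5
φ = (12.60 − 8.5/1) / 2 = 2.05 mm/h.

φ ≈ 2.05 mm/h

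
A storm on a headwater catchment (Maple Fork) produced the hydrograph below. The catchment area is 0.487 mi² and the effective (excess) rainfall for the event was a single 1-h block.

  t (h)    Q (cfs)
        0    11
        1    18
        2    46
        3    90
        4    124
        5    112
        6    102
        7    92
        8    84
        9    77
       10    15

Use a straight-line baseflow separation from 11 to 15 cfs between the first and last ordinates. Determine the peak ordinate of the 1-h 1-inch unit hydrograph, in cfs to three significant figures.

U_p ≈ 55.7 cfs

Direct runoff: 0.00, 6.60, 34.20, 77.80, 111.40, 99.00, 88.60, 78.20, 69.80, 62.40, 0.00 cfs; ΣQ_DR = 628.0 cfs, peak = 111.40 cfs.
Runoff depth d = ΣQ_DR·Δt / A = 628.0 × 3600 / (0.487 mi²) = 1.998 in.
The 1-inch UH is the DRH scaled by (1 in)/d, so U_p = 111.40 × 1/1.998 = 55.7 cfs.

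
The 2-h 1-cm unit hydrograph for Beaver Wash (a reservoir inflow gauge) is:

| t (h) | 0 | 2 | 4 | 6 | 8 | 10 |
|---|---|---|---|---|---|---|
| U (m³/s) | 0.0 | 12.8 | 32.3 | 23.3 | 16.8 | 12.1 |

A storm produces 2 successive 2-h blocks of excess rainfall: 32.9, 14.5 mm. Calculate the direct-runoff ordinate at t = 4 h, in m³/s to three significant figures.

Q ≈ 125 m³/s

By discrete convolution, Q_j = Σ (P_i / 10 mm) · U_{j−i}.
At t = 4 h (j=2): Q = (32.9/10)·32.3 + (14.5/10)·12.8 = 125 m³/s.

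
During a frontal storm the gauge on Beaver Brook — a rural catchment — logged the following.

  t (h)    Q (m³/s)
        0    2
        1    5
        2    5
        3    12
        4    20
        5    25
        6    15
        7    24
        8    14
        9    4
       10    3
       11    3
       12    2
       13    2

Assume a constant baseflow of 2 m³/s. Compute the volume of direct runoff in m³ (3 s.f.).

V ≈ 3.89 × 10^5 m³

Direct-runoff ordinates (Q − Q_b): 0.0, 3.0, 3.0, 10.0, 18.0, 23.0, 13.0, 22.0, 12.0, 2.0, 1.0, 1.0, 0.0, 0.0 m³/s.
ΣQ_DR = 108.0 m³/s.
With Δt = 1 h = 3600 s, V = ΣQ_DR · Δt = 108.0 × 3600 = 3.89 × 10^5 m³.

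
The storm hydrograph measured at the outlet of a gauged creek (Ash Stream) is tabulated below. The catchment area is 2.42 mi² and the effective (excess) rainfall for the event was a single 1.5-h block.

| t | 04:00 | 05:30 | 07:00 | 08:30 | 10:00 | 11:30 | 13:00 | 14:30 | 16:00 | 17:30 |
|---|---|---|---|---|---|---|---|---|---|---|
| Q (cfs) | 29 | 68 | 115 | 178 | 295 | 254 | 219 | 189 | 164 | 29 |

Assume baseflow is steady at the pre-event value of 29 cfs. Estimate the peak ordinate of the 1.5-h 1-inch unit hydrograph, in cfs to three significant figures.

Direct runoff: 0.0, 39.0, 86.0, 149.0, 266.0, 225.0, 190.0, 160.0, 135.0, 0.0 cfs; ΣQ_DR = 1250 cfs, peak = 266.0 cfs.
Runoff depth d = ΣQ_DR·Δt / A = 1250 × 5400 / (2.42 mi²) = 1.201 in.
The 1-inch UH is the DRH scaled by (1 in)/d, so U_p = 266.0 × 1/1.201 = 222 cfs.

U_p ≈ 222 cfs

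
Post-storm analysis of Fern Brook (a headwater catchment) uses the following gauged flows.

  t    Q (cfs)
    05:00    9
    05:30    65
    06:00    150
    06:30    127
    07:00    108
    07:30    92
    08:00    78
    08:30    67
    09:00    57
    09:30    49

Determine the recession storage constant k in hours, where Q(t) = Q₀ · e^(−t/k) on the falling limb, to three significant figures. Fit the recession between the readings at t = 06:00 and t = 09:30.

k ≈ 3.13 h

On the falling limb, Q drops from 150 to 49 cfs between t = 06:00 and t = 09:30 (Δt = 3.5 h).
k = −Δt / ln(Q₂/Q₁) = −3.5 / ln(49/150) = 3.13 h.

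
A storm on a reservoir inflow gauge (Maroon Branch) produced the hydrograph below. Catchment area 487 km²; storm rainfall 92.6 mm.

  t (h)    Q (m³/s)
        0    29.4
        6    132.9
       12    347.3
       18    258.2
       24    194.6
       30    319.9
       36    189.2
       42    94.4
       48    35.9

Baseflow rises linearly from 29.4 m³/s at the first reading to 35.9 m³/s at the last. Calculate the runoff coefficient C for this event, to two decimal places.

ΣQ_DR = 1308 m³/s; V = ΣQ_DR·Δt = 2.825 × 10^7 m³.
Runoff depth d = V / A = 58.01 mm.
C = d / P = 58.01 / 92.6 = 0.63.

C ≈ 0.63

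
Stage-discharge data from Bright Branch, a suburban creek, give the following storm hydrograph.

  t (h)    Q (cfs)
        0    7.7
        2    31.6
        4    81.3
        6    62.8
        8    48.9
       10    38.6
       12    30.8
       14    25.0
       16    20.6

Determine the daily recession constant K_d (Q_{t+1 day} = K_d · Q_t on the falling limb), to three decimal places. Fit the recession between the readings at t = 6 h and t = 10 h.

K_d ≈ 0.054

Between t = 6 h and t = 10 h the flow falls from 62.8 to 38.6 cfs over 2×2 h = 4 h.
Per-interval ratio K = (38.6/62.8)^(1/2) = 0.7840; K_d = K^(24/2) = 0.054.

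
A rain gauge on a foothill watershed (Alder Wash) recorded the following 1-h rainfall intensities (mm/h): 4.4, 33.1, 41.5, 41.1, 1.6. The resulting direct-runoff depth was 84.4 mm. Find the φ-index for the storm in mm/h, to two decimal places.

Only the 3 blocks with intensity above φ contribute runoff: 33.1, 41.5, 41.1 mm/h.
Σ(I−φ)·Δt = d  ⇒  (33.1+41.5+41.1 − 3φ)·1 = 84.4
φ = (115.7 − 84.4/1) / 3 = 10.43 mm/h.

φ ≈ 10.43 mm/h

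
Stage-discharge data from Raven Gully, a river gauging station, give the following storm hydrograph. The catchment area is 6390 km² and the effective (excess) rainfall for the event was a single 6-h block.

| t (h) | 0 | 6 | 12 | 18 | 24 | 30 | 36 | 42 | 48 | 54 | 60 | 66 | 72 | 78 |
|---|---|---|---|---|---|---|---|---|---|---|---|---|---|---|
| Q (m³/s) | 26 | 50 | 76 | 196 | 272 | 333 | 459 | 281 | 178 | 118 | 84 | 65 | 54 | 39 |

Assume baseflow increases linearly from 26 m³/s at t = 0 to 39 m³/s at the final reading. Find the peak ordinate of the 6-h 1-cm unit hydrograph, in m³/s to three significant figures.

U_p ≈ 711 m³/s

Direct runoff: 0.00, 23.00, 48.00, 167.00, 242.00, 302.00, 427.00, 248.00, 144.00, 83.00, 48.00, 28.00, 16.00, 0.00 m³/s; ΣQ_DR = 1776 m³/s, peak = 427.00 m³/s.
Runoff depth d = ΣQ_DR·Δt / A = 1776 × 21600 / (6390 km²) = 6.003 mm.
The 1-cm UH is the DRH scaled by (10 mm)/d, so U_p = 427.00 × 10/6.003 = 711 m³/s.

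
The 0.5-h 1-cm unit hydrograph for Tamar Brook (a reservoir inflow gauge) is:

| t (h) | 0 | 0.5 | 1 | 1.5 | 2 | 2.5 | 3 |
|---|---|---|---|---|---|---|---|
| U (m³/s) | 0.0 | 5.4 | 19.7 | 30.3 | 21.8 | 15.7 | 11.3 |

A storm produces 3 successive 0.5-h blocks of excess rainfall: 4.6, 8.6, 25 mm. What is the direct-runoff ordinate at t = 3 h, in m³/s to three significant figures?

Q ≈ 73.2 m³/s

By discrete convolution, Q_j = Σ (P_i / 10 mm) · U_{j−i}.
At t = 3 h (j=6): Q = (4.6/10)·11.3 + (8.6/10)·15.7 + (25/10)·21.8 = 73.2 m³/s.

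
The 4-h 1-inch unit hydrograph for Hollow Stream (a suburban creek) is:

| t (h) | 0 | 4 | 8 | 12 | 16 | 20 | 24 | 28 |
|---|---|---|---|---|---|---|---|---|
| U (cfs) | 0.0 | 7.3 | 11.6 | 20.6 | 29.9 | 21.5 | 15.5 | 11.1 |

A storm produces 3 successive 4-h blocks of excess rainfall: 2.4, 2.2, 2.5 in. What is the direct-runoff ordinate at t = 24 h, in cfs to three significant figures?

By discrete convolution, Q_j = Σ (P_i / 1 in) · U_{j−i}.
At t = 24 h (j=6): Q = (2.4/1)·15.5 + (2.2/1)·21.5 + (2.5/1)·29.9 = 159 cfs.

Q ≈ 159 cfs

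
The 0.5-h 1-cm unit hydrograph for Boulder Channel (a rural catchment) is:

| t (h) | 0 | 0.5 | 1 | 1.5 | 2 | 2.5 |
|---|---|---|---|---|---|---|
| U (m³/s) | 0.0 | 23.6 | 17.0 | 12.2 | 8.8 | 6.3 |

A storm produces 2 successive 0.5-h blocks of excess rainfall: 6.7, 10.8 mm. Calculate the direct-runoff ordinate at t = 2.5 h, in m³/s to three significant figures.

By discrete convolution, Q_j = Σ (P_i / 10 mm) · U_{j−i}.
At t = 2.5 h (j=5): Q = (6.7/10)·6.3 + (10.8/10)·8.8 = 13.7 m³/s.

Q ≈ 13.7 m³/s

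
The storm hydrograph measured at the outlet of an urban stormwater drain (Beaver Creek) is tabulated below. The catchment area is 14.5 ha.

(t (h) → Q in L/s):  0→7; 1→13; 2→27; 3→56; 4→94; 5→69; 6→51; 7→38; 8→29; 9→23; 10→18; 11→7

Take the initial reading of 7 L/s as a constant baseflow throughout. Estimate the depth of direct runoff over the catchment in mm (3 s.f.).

Direct runoff: 0.0, 6.0, 20.0, 49.0, 87.0, 62.0, 44.0, 31.0, 22.0, 16.0, 11.0, 0.0 L/s; ΣQ_DR = 348.0 L/s.
V = ΣQ_DR · Δt = 348.0 × 3600 s = 1.253 × 10^6 L.
Over A = 14.5 ha, depth = V / A = 8.64 mm.

d ≈ 8.64 mm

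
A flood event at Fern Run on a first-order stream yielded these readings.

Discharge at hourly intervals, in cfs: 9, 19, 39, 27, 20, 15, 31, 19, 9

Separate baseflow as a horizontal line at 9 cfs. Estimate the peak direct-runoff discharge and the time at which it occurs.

Q_p = 30.0 cfs at t = 2 h

Subtracting baseflow gives direct-runoff ordinates: 0.0, 10.0, 30.0, 18.0, 11.0, 6.0, 22.0, 10.0, 0.0 cfs.
The maximum is 30.0 cfs, occurring at the reading for t = 2 h.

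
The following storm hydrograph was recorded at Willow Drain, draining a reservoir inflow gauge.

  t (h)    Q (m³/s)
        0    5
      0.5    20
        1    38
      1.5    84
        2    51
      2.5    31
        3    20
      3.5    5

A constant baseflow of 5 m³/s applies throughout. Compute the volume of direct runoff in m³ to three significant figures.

Direct-runoff ordinates (Q − Q_b): 0.0, 15.0, 33.0, 79.0, 46.0, 26.0, 15.0, 0.0 m³/s.
ΣQ_DR = 214.0 m³/s.
With Δt = 0.5 h = 1800 s, V = ΣQ_DR · Δt = 214.0 × 1800 = 3.85 × 10^5 m³.

V ≈ 3.85 × 10^5 m³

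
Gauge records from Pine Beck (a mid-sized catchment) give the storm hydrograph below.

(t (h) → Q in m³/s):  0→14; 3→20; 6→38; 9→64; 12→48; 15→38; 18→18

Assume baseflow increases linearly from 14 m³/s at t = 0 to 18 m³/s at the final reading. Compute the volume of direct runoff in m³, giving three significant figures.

Direct-runoff ordinates (Q − Q_b): 0.00, 5.33, 22.67, 48.00, 31.33, 20.67, 0.00 m³/s.
ΣQ_DR = 128.0 m³/s.
With Δt = 3 h = 10800 s, V = ΣQ_DR · Δt = 128.0 × 10800 = 1.38 × 10^6 m³.

V ≈ 1.38 × 10^6 m³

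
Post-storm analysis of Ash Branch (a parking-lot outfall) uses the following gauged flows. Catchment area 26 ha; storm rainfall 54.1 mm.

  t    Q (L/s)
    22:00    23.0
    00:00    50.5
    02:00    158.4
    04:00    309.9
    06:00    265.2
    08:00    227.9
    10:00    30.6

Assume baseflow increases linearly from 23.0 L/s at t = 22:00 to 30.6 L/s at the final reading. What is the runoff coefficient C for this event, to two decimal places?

ΣQ_DR = 877.9 L/s; V = ΣQ_DR·Δt = 6.321 × 10^6 L.
Runoff depth d = V / A = 24.31 mm.
C = d / P = 24.31 / 54.1 = 0.45.

C ≈ 0.45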